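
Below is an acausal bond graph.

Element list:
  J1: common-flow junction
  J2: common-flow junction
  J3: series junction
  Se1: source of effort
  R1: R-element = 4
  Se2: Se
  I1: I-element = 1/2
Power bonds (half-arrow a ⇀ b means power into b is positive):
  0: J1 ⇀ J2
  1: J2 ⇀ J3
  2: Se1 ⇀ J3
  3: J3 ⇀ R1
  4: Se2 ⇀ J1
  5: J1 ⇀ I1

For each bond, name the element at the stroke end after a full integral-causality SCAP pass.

b2 stroke→J3  (Se1 (Se) sets effort on bond)
b4 stroke→J1  (Se2: effort source, stroke at far end)
b5 stroke→I1  (I1 outputs flow p/I1)
b0 stroke→J1  (J1 flow already set via bond 5)
b1 stroke→J2  (J2: bond 0 brought flow, rest push out)
b3 stroke→J3  (1-jn J3 has f-setter on 1)

b0 →J1
b1 →J2
b2 →J3
b3 →J3
b4 →J1
b5 →I1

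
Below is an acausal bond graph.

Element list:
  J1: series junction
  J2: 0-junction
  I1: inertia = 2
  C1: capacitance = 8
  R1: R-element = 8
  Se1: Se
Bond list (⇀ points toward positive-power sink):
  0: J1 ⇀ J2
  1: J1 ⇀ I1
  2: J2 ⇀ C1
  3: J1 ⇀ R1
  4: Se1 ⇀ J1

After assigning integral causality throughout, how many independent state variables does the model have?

2  (C1, I1 all integral)

β4 |J1  (Se1: effort source, stroke at far end)
β1 |I1  (prefer integral on I1)
β0 |J1  (common-f at J1 fixed by 1)
β3 |J1  (J1 flow already set via bond 1)
β2 |J2  (J2 needs exactly one e-in)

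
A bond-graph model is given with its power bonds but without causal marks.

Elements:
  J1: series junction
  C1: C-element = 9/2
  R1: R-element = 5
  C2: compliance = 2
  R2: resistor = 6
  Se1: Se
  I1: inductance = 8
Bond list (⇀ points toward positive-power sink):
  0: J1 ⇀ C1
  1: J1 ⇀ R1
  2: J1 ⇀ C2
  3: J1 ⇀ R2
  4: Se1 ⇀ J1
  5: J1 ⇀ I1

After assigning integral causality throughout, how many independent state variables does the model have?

#4 stroke at J1  (Se1 fixes effort; stroke away)
#0 stroke at J1  (C1: C, integral causality)
#2 stroke at J1  (C2 outputs effort q/C2)
#5 stroke at I1  (prefer integral on I1)
#1 stroke at J1  (J1 flow already set via bond 5)
#3 stroke at J1  (J1 flow already set via bond 5)

3  (C1, C2, I1 all integral)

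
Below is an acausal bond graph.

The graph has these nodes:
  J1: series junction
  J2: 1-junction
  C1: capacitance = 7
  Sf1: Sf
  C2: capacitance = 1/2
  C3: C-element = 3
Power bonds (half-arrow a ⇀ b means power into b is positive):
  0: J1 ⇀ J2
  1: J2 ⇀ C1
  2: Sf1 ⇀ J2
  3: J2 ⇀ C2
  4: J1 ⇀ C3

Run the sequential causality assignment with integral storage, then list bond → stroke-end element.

b0 stroke→J2
b1 stroke→J2
b2 stroke→Sf1
b3 stroke→J2
b4 stroke→J1

#2 stroke at Sf1  (Sf1 (Sf) sets flow on bond)
#0 stroke at J2  (1-jn J2 has f-setter on 2)
#1 stroke at J2  (1-jn J2 has f-setter on 2)
#3 stroke at J2  (common-f at J2 fixed by 2)
#4 stroke at J1  (1-jn J1 has f-setter on 0)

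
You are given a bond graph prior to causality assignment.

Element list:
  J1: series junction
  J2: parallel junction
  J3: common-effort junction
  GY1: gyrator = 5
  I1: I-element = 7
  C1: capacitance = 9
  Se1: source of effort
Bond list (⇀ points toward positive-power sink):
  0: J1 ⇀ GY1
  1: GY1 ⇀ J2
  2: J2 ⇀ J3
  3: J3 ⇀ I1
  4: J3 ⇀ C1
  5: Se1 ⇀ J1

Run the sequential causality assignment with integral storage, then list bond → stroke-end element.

b0 →GY1
b1 →GY1
b2 →J2
b3 →I1
b4 →J3
b5 →J1

bond 5 stroke at J1  (Se1 (Se) sets effort on bond)
bond 0 stroke at GY1  (J1 needs exactly one f-in)
bond 1 stroke at GY1  (GY GY1: same side as bond 0)
bond 2 stroke at J2  (closing 0-jn rule on J2)
bond 3 stroke at I1  (I1 outputs flow p/I1)
bond 4 stroke at J3  (J3: last free bond brings effort in)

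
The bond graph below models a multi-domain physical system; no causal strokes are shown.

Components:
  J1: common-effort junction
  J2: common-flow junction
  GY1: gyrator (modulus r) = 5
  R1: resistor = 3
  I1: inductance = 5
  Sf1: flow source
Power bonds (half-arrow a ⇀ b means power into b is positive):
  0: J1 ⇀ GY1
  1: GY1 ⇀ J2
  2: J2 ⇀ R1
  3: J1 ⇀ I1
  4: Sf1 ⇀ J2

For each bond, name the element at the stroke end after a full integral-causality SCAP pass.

b0 |J1
b1 |J2
b2 |J2
b3 |I1
b4 |Sf1

bond 4 stroke→Sf1  (Sf1 fixes flow; stroke at Sf1)
bond 1 stroke→J2  (J2: bond 4 brought flow, rest push out)
bond 2 stroke→J2  (1-jn J2 has f-setter on 4)
bond 0 stroke→J1  (GY GY1: same side as bond 1)
bond 3 stroke→I1  (common-e at J1 fixed by 0)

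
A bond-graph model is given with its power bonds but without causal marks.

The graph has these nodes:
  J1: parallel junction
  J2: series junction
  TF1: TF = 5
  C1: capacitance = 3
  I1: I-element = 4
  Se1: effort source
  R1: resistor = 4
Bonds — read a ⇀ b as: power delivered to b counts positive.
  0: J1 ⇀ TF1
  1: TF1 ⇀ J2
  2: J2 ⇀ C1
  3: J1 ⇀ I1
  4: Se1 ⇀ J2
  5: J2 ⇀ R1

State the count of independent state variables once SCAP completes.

bond 4 stroke→J2  (Se1 (Se) sets effort on bond)
bond 2 stroke→J2  (C1 outputs effort q/C1)
bond 3 stroke→I1  (I1 integral (f out))
bond 0 stroke→J1  (closing 0-jn rule on J1)
bond 1 stroke→TF1  (through TF1, causality passes straight; one stroke at TF1)
bond 5 stroke→J2  (J2 flow already set via bond 1)

2  (C1, I1 all integral)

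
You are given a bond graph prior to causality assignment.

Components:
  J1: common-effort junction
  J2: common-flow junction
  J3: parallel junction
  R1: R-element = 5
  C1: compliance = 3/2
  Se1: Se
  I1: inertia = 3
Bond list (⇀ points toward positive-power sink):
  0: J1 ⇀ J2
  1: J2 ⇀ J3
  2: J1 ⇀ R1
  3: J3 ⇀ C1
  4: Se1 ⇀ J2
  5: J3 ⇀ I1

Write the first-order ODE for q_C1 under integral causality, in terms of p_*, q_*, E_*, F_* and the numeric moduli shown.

b4 stroke at J2  (Se1: effort source, stroke at far end)
b3 stroke at J3  (C1: C, integral causality)
b1 stroke at J2  (J3: bond 3 brought effort, rest push out)
b5 stroke at I1  (0-jn J3 has e-setter on 3)
b0 stroke at J1  (closing 1-jn rule on J2)
b2 stroke at R1  (J1 effort already set via bond 0)

dq_C1/dt = E_Se1/5 - p_I1/3 - 2*q_C1/15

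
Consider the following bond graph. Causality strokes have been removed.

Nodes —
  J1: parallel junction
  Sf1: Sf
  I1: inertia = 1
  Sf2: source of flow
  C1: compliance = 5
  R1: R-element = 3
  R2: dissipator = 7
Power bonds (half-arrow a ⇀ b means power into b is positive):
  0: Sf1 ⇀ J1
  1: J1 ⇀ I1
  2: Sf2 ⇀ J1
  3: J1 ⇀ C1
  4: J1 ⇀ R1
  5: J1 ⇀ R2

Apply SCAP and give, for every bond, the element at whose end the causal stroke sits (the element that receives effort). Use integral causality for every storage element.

#0 |Sf1
#1 |I1
#2 |Sf2
#3 |J1
#4 |R1
#5 |R2

b0 stroke→Sf1  (Sf1 fixes flow; stroke at Sf1)
b2 stroke→Sf2  (Sf2 (Sf) sets flow on bond)
b1 stroke→I1  (prefer integral on I1)
b3 stroke→J1  (C1 integral (e out))
b4 stroke→R1  (J1: bond 3 brought effort, rest push out)
b5 stroke→R2  (J1: bond 3 brought effort, rest push out)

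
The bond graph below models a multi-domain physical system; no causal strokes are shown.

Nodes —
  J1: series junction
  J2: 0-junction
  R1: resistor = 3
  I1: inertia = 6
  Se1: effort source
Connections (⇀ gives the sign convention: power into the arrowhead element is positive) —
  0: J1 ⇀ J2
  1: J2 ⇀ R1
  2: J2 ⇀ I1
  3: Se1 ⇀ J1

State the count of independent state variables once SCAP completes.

#3 stroke→J1  (Se1 fixes effort; stroke away)
#0 stroke→J2  (closing 1-jn rule on J1)
#1 stroke→R1  (common-e at J2 fixed by 0)
#2 stroke→I1  (J2: bond 0 brought effort, rest push out)

1  (I1 all integral)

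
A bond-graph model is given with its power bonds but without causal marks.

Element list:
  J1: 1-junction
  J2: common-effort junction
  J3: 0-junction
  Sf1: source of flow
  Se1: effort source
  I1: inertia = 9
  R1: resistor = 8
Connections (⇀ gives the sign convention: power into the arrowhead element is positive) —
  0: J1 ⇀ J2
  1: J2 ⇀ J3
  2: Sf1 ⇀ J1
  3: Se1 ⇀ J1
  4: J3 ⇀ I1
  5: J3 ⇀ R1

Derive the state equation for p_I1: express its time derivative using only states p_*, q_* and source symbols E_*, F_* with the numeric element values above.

dp_I1/dt = 8*F_Sf1 - 8*p_I1/9

β2 stroke at Sf1  (source Sf1 imposes f)
β3 stroke at J1  (Se1 fixes effort; stroke away)
β0 stroke at J1  (J1: bond 2 brought flow, rest push out)
β1 stroke at J2  (closing 0-jn rule on J2)
β4 stroke at I1  (prefer integral on I1)
β5 stroke at J3  (J3: last free bond brings effort in)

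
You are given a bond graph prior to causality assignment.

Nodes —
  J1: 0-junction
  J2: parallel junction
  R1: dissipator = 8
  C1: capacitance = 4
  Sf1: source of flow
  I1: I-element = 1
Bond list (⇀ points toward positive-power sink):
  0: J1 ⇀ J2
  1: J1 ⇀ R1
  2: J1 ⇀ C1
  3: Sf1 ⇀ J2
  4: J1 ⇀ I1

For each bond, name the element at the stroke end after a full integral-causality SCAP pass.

#0 |J2
#1 |R1
#2 |J1
#3 |Sf1
#4 |I1

β3 →Sf1  (Sf1 (Sf) sets flow on bond)
β0 →J2  (J2: last free bond brings effort in)
β2 →J1  (prefer integral on C1)
β1 →R1  (J1: bond 2 brought effort, rest push out)
β4 →I1  (common-e at J1 fixed by 2)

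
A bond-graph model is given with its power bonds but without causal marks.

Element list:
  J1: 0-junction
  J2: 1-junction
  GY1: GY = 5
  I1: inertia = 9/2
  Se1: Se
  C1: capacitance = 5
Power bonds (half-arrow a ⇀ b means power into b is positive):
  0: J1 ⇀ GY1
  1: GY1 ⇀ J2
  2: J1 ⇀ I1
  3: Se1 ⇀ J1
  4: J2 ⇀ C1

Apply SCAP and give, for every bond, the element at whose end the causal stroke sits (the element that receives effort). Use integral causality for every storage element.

#0 stroke→GY1
#1 stroke→GY1
#2 stroke→I1
#3 stroke→J1
#4 stroke→J2

b3 stroke→J1  (Se1 (Se) sets effort on bond)
b0 stroke→GY1  (J1 effort already set via bond 3)
b2 stroke→I1  (J1 effort already set via bond 3)
b1 stroke→GY1  (through GY1, causality inverts; strokes same side of GY1)
b4 stroke→J2  (common-f at J2 fixed by 1)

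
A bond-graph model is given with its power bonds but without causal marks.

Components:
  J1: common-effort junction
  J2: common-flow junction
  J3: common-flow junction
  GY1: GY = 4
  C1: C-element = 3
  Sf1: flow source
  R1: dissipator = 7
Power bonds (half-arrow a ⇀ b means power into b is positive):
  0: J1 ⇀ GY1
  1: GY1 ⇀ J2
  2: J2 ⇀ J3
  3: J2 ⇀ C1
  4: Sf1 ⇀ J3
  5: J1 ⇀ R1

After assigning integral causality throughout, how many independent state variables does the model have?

#4 stroke at Sf1  (Sf1 fixes flow; stroke at Sf1)
#2 stroke at J3  (common-f at J3 fixed by 4)
#1 stroke at J2  (common-f at J2 fixed by 2)
#3 stroke at J2  (common-f at J2 fixed by 2)
#0 stroke at J1  (GY1 both-in/both-out from 1)
#5 stroke at R1  (J1: bond 0 brought effort, rest push out)

1  (C1 all integral)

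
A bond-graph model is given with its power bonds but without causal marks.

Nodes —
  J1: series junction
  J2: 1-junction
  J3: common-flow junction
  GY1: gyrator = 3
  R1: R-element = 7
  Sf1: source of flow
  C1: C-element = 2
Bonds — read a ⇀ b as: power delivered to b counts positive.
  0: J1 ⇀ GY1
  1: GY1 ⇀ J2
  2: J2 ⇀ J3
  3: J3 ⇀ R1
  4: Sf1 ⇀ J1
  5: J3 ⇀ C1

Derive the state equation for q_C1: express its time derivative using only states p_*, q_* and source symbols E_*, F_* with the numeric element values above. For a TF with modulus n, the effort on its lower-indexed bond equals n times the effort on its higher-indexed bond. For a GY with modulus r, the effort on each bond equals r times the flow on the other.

dq_C1/dt = 3*F_Sf1/7 - q_C1/14

b4 stroke→Sf1  (source Sf1 imposes f)
b0 stroke→J1  (1-jn J1 has f-setter on 4)
b1 stroke→J2  (GY GY1: same side as bond 0)
b2 stroke→J3  (J2: last free bond brings flow in)
b5 stroke→J3  (C1 integral (e out))
b3 stroke→R1  (J3 needs exactly one f-in)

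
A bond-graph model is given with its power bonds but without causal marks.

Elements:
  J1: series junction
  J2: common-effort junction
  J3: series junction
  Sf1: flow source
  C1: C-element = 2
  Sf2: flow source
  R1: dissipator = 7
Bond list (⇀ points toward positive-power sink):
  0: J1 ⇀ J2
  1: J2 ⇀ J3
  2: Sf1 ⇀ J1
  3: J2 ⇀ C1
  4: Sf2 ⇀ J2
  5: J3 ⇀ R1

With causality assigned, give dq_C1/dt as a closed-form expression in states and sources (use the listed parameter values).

β2 →Sf1  (source Sf1 imposes f)
β4 →Sf2  (Sf2 fixes flow; stroke at Sf2)
β0 →J1  (J1 flow already set via bond 2)
β3 →J2  (C1 outputs effort q/C1)
β1 →J3  (common-e at J2 fixed by 3)
β5 →R1  (only one flow-in slot at J3)

dq_C1/dt = F_Sf1 + F_Sf2 - q_C1/14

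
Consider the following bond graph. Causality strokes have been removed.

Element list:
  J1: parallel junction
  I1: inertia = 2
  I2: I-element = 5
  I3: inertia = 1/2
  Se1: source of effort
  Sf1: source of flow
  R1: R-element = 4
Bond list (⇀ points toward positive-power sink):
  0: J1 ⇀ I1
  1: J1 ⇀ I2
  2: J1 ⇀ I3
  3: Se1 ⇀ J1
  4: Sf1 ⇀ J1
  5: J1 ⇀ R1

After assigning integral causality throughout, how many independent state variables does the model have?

3  (I1, I2, I3 all integral)

b3 |J1  (Se1 fixes effort; stroke away)
b4 |Sf1  (Sf1 (Sf) sets flow on bond)
b0 |I1  (J1 effort already set via bond 3)
b1 |I2  (J1: bond 3 brought effort, rest push out)
b2 |I3  (0-jn J1 has e-setter on 3)
b5 |R1  (J1: bond 3 brought effort, rest push out)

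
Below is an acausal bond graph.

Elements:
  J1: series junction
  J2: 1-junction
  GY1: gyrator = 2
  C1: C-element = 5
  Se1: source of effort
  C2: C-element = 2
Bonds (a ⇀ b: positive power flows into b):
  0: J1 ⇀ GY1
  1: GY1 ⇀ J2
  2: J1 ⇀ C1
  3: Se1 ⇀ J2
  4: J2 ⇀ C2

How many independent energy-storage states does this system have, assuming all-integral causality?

#3 |J2  (Se1 fixes effort; stroke away)
#2 |J1  (C1 outputs effort q/C1)
#0 |GY1  (closing 1-jn rule on J1)
#1 |GY1  (GY1 both-in/both-out from 0)
#4 |J2  (J2 flow already set via bond 1)

2  (C1, C2 all integral)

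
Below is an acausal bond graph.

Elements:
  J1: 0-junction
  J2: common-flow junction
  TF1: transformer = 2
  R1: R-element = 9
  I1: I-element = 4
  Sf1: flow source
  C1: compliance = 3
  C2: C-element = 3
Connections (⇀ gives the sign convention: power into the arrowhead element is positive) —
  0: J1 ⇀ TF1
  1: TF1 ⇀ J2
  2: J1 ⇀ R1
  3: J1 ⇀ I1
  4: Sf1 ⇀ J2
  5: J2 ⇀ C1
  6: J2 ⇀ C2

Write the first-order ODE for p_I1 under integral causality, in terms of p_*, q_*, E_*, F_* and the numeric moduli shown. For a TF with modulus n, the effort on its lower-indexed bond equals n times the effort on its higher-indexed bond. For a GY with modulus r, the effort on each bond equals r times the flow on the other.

#4 stroke→Sf1  (Sf1: flow source, stroke at near end)
#1 stroke→J2  (common-f at J2 fixed by 4)
#5 stroke→J2  (1-jn J2 has f-setter on 4)
#6 stroke→J2  (common-f at J2 fixed by 4)
#0 stroke→TF1  (through TF1, causality passes straight; one stroke at TF1)
#3 stroke→I1  (prefer integral on I1)
#2 stroke→J1  (only one effort-in slot at J1)

dp_I1/dt = -9*F_Sf1/2 - 9*p_I1/4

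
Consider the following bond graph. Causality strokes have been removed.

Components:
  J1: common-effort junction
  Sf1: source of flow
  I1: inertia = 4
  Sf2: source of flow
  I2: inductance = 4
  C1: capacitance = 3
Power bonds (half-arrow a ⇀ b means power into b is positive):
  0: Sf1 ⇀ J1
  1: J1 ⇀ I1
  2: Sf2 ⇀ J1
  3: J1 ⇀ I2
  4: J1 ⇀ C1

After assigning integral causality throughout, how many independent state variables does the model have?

bond 0 →Sf1  (source Sf1 imposes f)
bond 2 →Sf2  (source Sf2 imposes f)
bond 1 →I1  (prefer integral on I1)
bond 3 →I2  (I2: I, integral causality)
bond 4 →J1  (only one effort-in slot at J1)

3  (C1, I1, I2 all integral)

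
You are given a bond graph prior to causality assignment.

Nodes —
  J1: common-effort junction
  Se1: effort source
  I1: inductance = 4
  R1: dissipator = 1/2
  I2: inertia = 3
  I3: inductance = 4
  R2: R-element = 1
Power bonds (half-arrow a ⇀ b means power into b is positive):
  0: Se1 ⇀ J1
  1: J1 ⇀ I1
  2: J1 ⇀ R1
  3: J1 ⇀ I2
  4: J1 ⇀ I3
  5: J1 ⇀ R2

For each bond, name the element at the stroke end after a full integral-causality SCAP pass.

b0 →J1
b1 →I1
b2 →R1
b3 →I2
b4 →I3
b5 →R2

#0 →J1  (Se1 fixes effort; stroke away)
#1 →I1  (common-e at J1 fixed by 0)
#2 →R1  (J1 effort already set via bond 0)
#3 →I2  (J1: bond 0 brought effort, rest push out)
#4 →I3  (J1: bond 0 brought effort, rest push out)
#5 →R2  (0-jn J1 has e-setter on 0)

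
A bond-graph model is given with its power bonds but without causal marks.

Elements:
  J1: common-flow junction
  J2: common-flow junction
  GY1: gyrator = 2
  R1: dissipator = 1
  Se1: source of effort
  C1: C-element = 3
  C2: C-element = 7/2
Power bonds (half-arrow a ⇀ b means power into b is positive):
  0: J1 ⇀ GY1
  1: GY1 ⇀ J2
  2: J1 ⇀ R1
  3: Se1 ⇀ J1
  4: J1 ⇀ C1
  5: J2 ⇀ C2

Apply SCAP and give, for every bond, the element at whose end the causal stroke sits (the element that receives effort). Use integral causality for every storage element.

bond 3 stroke→J1  (Se1 (Se) sets effort on bond)
bond 4 stroke→J1  (C1 outputs effort q/C1)
bond 5 stroke→J2  (C2 integral (e out))
bond 1 stroke→GY1  (closing 1-jn rule on J2)
bond 0 stroke→GY1  (through GY1, causality inverts; strokes same side of GY1)
bond 2 stroke→J1  (J1 flow already set via bond 0)

b0 stroke at GY1
b1 stroke at GY1
b2 stroke at J1
b3 stroke at J1
b4 stroke at J1
b5 stroke at J2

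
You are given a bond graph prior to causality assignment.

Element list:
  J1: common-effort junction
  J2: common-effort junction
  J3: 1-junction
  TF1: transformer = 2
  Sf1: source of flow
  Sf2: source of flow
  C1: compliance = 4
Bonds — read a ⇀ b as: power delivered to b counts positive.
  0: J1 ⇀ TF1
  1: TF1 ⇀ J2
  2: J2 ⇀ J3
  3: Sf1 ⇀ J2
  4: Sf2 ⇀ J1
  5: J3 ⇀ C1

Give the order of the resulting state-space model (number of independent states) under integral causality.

bond 3 |Sf1  (Sf1 (Sf) sets flow on bond)
bond 4 |Sf2  (Sf2: flow source, stroke at near end)
bond 0 |J1  (closing 0-jn rule on J1)
bond 1 |TF1  (TF1: transformer flips bond 0)
bond 2 |J2  (only one effort-in slot at J2)
bond 5 |J3  (J3: bond 2 brought flow, rest push out)

1  (C1 all integral)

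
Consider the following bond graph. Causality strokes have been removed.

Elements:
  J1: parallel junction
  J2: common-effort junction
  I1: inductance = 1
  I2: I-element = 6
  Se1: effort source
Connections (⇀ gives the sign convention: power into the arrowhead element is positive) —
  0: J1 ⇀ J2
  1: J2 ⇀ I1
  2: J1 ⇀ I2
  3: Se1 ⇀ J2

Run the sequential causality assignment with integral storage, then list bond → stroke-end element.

bond 0 stroke at J1
bond 1 stroke at I1
bond 2 stroke at I2
bond 3 stroke at J2

bond 3 stroke at J2  (Se1: effort source, stroke at far end)
bond 0 stroke at J1  (J2 effort already set via bond 3)
bond 1 stroke at I1  (J2 effort already set via bond 3)
bond 2 stroke at I2  (J1 effort already set via bond 0)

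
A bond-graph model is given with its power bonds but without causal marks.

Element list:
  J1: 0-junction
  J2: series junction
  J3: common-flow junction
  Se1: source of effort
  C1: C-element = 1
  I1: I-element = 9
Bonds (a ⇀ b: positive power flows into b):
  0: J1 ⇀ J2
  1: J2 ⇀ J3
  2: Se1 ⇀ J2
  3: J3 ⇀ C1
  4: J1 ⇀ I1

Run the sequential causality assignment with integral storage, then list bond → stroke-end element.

bond 2 stroke→J2  (Se1 (Se) sets effort on bond)
bond 3 stroke→J3  (C1: C, integral causality)
bond 1 stroke→J2  (closing 1-jn rule on J3)
bond 0 stroke→J1  (closing 1-jn rule on J2)
bond 4 stroke→I1  (J1: bond 0 brought effort, rest push out)

b0 stroke→J1
b1 stroke→J2
b2 stroke→J2
b3 stroke→J3
b4 stroke→I1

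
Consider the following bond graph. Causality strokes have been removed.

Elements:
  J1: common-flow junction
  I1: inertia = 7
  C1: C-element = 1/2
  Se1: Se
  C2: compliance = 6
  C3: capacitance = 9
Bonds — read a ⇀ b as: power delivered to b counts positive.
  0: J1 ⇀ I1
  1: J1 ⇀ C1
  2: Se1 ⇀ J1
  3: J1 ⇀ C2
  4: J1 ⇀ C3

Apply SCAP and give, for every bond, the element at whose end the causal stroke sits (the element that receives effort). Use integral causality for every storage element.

b2 →J1  (Se1: effort source, stroke at far end)
b0 →I1  (I1 outputs flow p/I1)
b1 →J1  (common-f at J1 fixed by 0)
b3 →J1  (common-f at J1 fixed by 0)
b4 →J1  (J1 flow already set via bond 0)

β0 stroke at I1
β1 stroke at J1
β2 stroke at J1
β3 stroke at J1
β4 stroke at J1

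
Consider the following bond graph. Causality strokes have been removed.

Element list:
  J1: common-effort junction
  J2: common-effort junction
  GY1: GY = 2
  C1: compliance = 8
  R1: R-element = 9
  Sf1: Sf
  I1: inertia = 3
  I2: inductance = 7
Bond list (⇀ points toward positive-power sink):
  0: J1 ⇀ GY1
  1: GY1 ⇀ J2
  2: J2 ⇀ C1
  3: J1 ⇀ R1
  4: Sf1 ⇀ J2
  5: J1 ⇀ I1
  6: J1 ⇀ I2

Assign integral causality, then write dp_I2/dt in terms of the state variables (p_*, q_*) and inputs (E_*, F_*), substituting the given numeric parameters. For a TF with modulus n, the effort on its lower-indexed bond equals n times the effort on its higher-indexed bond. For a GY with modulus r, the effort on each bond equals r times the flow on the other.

#4 |Sf1  (Sf1: flow source, stroke at near end)
#2 |J2  (prefer integral on C1)
#1 |GY1  (J2: bond 2 brought effort, rest push out)
#0 |GY1  (through GY1, causality inverts; strokes same side of GY1)
#5 |I1  (I1: I, integral causality)
#6 |I2  (I2: I, integral causality)
#3 |J1  (closing 0-jn rule on J1)

dp_I2/dt = -3*p_I1 - 9*p_I2/7 - 9*q_C1/16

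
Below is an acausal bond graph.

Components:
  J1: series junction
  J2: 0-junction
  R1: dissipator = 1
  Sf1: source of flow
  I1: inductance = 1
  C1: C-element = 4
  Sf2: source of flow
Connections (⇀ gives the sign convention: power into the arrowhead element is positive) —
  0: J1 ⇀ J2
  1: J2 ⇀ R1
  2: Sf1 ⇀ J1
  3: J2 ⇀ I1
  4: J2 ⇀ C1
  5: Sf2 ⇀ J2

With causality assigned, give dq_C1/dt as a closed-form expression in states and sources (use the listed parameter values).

dq_C1/dt = F_Sf1 + F_Sf2 - p_I1 - q_C1/4

b2 stroke→Sf1  (Sf1 fixes flow; stroke at Sf1)
b5 stroke→Sf2  (Sf2 fixes flow; stroke at Sf2)
b0 stroke→J1  (J1 flow already set via bond 2)
b3 stroke→I1  (I1: I, integral causality)
b4 stroke→J2  (C1: C, integral causality)
b1 stroke→R1  (common-e at J2 fixed by 4)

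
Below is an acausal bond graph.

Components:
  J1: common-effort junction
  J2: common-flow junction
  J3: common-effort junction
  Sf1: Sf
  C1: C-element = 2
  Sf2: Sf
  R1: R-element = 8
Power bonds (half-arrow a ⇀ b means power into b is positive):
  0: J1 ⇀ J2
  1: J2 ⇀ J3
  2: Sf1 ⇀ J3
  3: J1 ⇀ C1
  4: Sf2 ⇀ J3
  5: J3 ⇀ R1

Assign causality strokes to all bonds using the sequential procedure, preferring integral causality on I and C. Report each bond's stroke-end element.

#0 |J2
#1 |J3
#2 |Sf1
#3 |J1
#4 |Sf2
#5 |R1

β2 |Sf1  (Sf1 (Sf) sets flow on bond)
β4 |Sf2  (Sf2: flow source, stroke at near end)
β3 |J1  (C1 outputs effort q/C1)
β0 |J2  (0-jn J1 has e-setter on 3)
β1 |J3  (J2 needs exactly one f-in)
β5 |R1  (J3: bond 1 brought effort, rest push out)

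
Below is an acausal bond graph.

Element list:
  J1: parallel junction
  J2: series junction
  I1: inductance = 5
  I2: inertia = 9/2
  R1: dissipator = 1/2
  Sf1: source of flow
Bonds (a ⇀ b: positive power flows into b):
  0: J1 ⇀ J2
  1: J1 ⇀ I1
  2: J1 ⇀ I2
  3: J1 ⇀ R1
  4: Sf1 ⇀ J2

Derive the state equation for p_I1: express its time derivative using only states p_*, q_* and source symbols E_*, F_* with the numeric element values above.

dp_I1/dt = -F_Sf1/2 - p_I1/10 - p_I2/9

β4 →Sf1  (Sf1 fixes flow; stroke at Sf1)
β0 →J2  (1-jn J2 has f-setter on 4)
β1 →I1  (I1 outputs flow p/I1)
β2 →I2  (prefer integral on I2)
β3 →J1  (J1 needs exactly one e-in)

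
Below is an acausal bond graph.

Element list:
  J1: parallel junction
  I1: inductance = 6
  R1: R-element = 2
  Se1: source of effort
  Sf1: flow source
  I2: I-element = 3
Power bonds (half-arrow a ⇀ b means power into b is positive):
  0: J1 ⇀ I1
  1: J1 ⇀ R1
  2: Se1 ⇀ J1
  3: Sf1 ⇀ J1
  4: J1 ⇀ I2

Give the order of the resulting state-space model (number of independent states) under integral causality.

β2 |J1  (source Se1 imposes e)
β3 |Sf1  (Sf1 fixes flow; stroke at Sf1)
β0 |I1  (common-e at J1 fixed by 2)
β1 |R1  (common-e at J1 fixed by 2)
β4 |I2  (common-e at J1 fixed by 2)

2  (I1, I2 all integral)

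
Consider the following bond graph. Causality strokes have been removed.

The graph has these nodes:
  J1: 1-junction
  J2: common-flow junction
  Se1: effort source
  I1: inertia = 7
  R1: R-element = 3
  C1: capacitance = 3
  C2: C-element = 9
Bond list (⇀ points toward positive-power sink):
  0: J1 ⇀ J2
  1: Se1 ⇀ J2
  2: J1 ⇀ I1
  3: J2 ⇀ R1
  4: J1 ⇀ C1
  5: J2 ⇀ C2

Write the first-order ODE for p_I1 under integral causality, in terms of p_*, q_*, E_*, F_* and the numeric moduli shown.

b1 stroke at J2  (Se1: effort source, stroke at far end)
b2 stroke at I1  (I1: I, integral causality)
b0 stroke at J1  (1-jn J1 has f-setter on 2)
b4 stroke at J1  (J1: bond 2 brought flow, rest push out)
b3 stroke at J2  (J2: bond 0 brought flow, rest push out)
b5 stroke at J2  (common-f at J2 fixed by 0)

dp_I1/dt = E_Se1 - 3*p_I1/7 - q_C1/3 - q_C2/9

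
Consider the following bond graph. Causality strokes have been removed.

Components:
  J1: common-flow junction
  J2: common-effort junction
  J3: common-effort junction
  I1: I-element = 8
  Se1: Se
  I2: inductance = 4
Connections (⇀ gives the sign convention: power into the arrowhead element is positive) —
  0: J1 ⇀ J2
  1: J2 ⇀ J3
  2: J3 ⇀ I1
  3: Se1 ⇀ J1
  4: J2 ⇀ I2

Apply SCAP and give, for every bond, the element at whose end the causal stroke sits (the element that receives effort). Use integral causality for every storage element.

bond 0 stroke→J2
bond 1 stroke→J3
bond 2 stroke→I1
bond 3 stroke→J1
bond 4 stroke→I2

β3 |J1  (Se1 fixes effort; stroke away)
β0 |J2  (only one flow-in slot at J1)
β1 |J3  (0-jn J2 has e-setter on 0)
β4 |I2  (J2 effort already set via bond 0)
β2 |I1  (J3: bond 1 brought effort, rest push out)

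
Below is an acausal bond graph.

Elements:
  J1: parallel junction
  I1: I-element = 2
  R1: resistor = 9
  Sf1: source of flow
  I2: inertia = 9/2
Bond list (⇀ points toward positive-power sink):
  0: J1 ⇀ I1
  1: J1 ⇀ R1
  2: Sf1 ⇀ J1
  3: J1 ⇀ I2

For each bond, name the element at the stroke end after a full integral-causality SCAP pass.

bond 2 stroke→Sf1  (Sf1: flow source, stroke at near end)
bond 0 stroke→I1  (I1 outputs flow p/I1)
bond 3 stroke→I2  (prefer integral on I2)
bond 1 stroke→J1  (J1: last free bond brings effort in)

#0 stroke at I1
#1 stroke at J1
#2 stroke at Sf1
#3 stroke at I2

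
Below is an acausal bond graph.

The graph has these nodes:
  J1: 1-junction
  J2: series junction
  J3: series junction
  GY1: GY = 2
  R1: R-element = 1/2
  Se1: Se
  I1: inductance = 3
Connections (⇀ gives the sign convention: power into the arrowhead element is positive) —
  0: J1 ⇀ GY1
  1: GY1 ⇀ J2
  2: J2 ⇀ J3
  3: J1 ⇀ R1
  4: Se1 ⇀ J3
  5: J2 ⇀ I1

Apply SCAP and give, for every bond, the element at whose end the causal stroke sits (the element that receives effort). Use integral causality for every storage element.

b0 stroke at J1
b1 stroke at J2
b2 stroke at J2
b3 stroke at R1
b4 stroke at J3
b5 stroke at I1

b4 →J3  (Se1 fixes effort; stroke away)
b2 →J2  (J3: last free bond brings flow in)
b5 →I1  (I1: I, integral causality)
b1 →J2  (J2: bond 5 brought flow, rest push out)
b0 →J1  (GY1 both-in/both-out from 1)
b3 →R1  (only one flow-in slot at J1)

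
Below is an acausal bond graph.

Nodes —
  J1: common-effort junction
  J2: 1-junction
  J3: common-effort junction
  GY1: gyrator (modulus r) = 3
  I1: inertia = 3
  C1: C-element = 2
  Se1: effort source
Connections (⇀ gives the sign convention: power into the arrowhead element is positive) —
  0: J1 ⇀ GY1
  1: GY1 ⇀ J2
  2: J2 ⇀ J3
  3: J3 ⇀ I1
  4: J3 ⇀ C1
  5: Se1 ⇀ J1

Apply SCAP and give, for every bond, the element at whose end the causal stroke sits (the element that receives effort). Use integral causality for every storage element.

bond 5 |J1  (Se1: effort source, stroke at far end)
bond 0 |GY1  (J1: bond 5 brought effort, rest push out)
bond 1 |GY1  (GY1: gyrator matches bond 0)
bond 2 |J2  (common-f at J2 fixed by 1)
bond 3 |I1  (I1 integral (f out))
bond 4 |J3  (only one effort-in slot at J3)

β0 →GY1
β1 →GY1
β2 →J2
β3 →I1
β4 →J3
β5 →J1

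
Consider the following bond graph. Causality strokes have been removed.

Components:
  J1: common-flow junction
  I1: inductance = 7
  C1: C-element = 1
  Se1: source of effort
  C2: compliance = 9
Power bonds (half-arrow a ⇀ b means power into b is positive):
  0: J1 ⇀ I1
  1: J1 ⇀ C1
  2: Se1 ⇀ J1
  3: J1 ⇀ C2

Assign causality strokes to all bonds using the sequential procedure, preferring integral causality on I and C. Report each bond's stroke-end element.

bond 0 →I1
bond 1 →J1
bond 2 →J1
bond 3 →J1

β2 stroke at J1  (Se1: effort source, stroke at far end)
β0 stroke at I1  (prefer integral on I1)
β1 stroke at J1  (J1 flow already set via bond 0)
β3 stroke at J1  (1-jn J1 has f-setter on 0)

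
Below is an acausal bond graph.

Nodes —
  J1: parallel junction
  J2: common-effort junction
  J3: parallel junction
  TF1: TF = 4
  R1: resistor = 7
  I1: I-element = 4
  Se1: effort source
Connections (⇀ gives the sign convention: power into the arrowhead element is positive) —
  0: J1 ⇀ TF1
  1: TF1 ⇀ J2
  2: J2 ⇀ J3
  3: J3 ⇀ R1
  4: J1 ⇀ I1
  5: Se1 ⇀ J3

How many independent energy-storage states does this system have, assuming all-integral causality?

#5 |J3  (Se1 (Se) sets effort on bond)
#2 |J2  (common-e at J3 fixed by 5)
#3 |R1  (J3 effort already set via bond 5)
#1 |TF1  (J2 effort already set via bond 2)
#0 |J1  (TF TF1: opposite of bond 1)
#4 |I1  (0-jn J1 has e-setter on 0)

1  (I1 all integral)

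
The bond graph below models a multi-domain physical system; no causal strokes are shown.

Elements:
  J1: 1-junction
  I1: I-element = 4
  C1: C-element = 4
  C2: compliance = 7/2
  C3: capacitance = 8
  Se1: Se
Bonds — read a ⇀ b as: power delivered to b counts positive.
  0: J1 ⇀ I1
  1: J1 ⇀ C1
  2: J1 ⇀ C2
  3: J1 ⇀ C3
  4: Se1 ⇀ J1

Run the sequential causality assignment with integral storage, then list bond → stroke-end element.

β0 |I1
β1 |J1
β2 |J1
β3 |J1
β4 |J1

bond 4 →J1  (Se1 fixes effort; stroke away)
bond 0 →I1  (I1: I, integral causality)
bond 1 →J1  (common-f at J1 fixed by 0)
bond 2 →J1  (J1 flow already set via bond 0)
bond 3 →J1  (common-f at J1 fixed by 0)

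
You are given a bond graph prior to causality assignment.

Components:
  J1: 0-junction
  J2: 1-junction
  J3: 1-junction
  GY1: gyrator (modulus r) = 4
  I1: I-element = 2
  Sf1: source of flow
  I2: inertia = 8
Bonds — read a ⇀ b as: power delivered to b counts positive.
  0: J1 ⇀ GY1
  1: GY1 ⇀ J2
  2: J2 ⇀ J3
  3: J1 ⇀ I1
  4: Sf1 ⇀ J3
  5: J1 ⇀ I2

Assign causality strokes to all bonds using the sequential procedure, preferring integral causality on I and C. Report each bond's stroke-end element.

b0 stroke at J1
b1 stroke at J2
b2 stroke at J3
b3 stroke at I1
b4 stroke at Sf1
b5 stroke at I2

β4 stroke→Sf1  (Sf1 (Sf) sets flow on bond)
β2 stroke→J3  (J3 flow already set via bond 4)
β1 stroke→J2  (common-f at J2 fixed by 2)
β0 stroke→J1  (GY1: gyrator matches bond 1)
β3 stroke→I1  (common-e at J1 fixed by 0)
β5 stroke→I2  (0-jn J1 has e-setter on 0)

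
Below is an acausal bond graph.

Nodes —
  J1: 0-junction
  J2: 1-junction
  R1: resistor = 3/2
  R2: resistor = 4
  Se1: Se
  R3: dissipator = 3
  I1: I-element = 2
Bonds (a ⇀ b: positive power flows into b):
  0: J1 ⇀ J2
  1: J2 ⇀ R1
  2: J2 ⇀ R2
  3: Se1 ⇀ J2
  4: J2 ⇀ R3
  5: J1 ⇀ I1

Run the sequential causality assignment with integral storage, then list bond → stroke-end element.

#0 stroke→J1
#1 stroke→J2
#2 stroke→J2
#3 stroke→J2
#4 stroke→J2
#5 stroke→I1

β3 stroke at J2  (Se1 (Se) sets effort on bond)
β5 stroke at I1  (prefer integral on I1)
β0 stroke at J1  (J1: last free bond brings effort in)
β1 stroke at J2  (J2 flow already set via bond 0)
β2 stroke at J2  (J2 flow already set via bond 0)
β4 stroke at J2  (J2: bond 0 brought flow, rest push out)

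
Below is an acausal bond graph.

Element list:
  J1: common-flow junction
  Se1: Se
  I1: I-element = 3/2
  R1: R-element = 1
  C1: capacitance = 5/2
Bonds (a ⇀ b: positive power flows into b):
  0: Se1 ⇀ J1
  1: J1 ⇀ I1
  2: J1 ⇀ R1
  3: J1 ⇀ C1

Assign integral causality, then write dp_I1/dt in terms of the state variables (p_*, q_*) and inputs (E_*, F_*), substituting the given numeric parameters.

dp_I1/dt = E_Se1 - 2*p_I1/3 - 2*q_C1/5

b0 stroke at J1  (Se1 fixes effort; stroke away)
b1 stroke at I1  (prefer integral on I1)
b2 stroke at J1  (common-f at J1 fixed by 1)
b3 stroke at J1  (J1: bond 1 brought flow, rest push out)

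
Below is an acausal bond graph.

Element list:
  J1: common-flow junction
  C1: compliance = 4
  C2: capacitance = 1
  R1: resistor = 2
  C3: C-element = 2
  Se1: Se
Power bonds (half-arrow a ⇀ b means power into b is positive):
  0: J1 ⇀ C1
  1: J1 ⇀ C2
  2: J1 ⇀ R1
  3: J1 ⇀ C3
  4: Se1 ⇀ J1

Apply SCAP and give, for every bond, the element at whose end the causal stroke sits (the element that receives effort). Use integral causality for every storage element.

#4 |J1  (Se1 fixes effort; stroke away)
#0 |J1  (prefer integral on C1)
#1 |J1  (C2 integral (e out))
#3 |J1  (prefer integral on C3)
#2 |R1  (J1: last free bond brings flow in)

#0 stroke→J1
#1 stroke→J1
#2 stroke→R1
#3 stroke→J1
#4 stroke→J1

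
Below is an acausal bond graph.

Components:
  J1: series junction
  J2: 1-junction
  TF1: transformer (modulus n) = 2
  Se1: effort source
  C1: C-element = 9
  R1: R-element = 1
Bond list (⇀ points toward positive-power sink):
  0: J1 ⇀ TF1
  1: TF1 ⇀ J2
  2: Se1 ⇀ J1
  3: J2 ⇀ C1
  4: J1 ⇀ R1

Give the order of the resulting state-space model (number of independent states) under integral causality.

1  (C1 all integral)

β2 |J1  (Se1: effort source, stroke at far end)
β3 |J2  (C1 outputs effort q/C1)
β1 |TF1  (J2: last free bond brings flow in)
β0 |J1  (TF1: transformer flips bond 1)
β4 |R1  (only one flow-in slot at J1)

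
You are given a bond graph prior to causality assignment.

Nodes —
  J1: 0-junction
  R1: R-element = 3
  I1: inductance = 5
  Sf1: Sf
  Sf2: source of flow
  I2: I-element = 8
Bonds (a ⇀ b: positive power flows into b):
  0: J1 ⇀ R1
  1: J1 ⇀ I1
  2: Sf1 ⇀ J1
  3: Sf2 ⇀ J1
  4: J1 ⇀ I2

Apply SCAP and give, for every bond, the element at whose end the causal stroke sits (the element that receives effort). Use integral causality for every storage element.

β2 |Sf1  (Sf1 (Sf) sets flow on bond)
β3 |Sf2  (Sf2 (Sf) sets flow on bond)
β1 |I1  (I1: I, integral causality)
β4 |I2  (I2: I, integral causality)
β0 |J1  (only one effort-in slot at J1)

#0 stroke at J1
#1 stroke at I1
#2 stroke at Sf1
#3 stroke at Sf2
#4 stroke at I2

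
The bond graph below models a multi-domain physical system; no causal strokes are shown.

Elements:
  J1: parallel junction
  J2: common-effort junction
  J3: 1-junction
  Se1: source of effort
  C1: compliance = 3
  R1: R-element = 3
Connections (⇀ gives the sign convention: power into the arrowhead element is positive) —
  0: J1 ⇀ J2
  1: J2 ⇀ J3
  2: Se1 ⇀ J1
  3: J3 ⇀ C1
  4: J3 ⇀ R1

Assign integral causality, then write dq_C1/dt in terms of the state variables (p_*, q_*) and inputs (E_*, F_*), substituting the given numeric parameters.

dq_C1/dt = E_Se1/3 - q_C1/9

β2 →J1  (source Se1 imposes e)
β0 →J2  (J1: bond 2 brought effort, rest push out)
β1 →J3  (0-jn J2 has e-setter on 0)
β3 →J3  (prefer integral on C1)
β4 →R1  (only one flow-in slot at J3)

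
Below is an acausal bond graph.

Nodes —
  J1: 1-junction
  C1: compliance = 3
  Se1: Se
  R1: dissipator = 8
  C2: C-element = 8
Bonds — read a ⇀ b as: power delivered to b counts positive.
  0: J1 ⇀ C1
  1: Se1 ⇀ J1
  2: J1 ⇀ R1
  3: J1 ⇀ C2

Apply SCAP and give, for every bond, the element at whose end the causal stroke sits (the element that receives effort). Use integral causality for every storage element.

b0 →J1
b1 →J1
b2 →R1
b3 →J1

bond 1 →J1  (source Se1 imposes e)
bond 0 →J1  (C1 integral (e out))
bond 3 →J1  (C2 outputs effort q/C2)
bond 2 →R1  (J1: last free bond brings flow in)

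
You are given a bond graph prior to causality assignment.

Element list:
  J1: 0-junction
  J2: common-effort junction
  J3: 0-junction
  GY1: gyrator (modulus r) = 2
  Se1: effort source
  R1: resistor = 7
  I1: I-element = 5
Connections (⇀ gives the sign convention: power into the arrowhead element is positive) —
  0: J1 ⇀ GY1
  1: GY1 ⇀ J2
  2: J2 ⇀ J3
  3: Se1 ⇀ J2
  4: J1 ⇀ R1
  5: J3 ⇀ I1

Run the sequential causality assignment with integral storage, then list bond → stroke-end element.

β0 stroke at GY1
β1 stroke at GY1
β2 stroke at J3
β3 stroke at J2
β4 stroke at J1
β5 stroke at I1

#3 →J2  (Se1 fixes effort; stroke away)
#1 →GY1  (common-e at J2 fixed by 3)
#2 →J3  (J2 effort already set via bond 3)
#5 →I1  (J3: bond 2 brought effort, rest push out)
#0 →GY1  (GY GY1: same side as bond 1)
#4 →J1  (J1: last free bond brings effort in)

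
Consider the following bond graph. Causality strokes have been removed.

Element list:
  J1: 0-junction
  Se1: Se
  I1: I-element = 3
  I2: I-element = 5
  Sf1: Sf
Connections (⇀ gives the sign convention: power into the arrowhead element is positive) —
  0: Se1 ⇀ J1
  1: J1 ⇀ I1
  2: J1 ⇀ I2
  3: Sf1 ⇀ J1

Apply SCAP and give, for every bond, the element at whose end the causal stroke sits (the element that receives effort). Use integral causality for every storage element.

#0 →J1  (Se1 fixes effort; stroke away)
#3 →Sf1  (Sf1: flow source, stroke at near end)
#1 →I1  (J1: bond 0 brought effort, rest push out)
#2 →I2  (0-jn J1 has e-setter on 0)

#0 stroke at J1
#1 stroke at I1
#2 stroke at I2
#3 stroke at Sf1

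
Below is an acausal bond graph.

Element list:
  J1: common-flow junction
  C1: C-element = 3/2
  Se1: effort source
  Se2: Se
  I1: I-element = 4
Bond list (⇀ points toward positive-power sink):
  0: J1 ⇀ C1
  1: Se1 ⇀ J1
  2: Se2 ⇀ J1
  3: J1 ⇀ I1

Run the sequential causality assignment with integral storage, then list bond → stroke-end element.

β1 stroke at J1  (source Se1 imposes e)
β2 stroke at J1  (Se2: effort source, stroke at far end)
β0 stroke at J1  (C1 outputs effort q/C1)
β3 stroke at I1  (J1 needs exactly one f-in)

β0 |J1
β1 |J1
β2 |J1
β3 |I1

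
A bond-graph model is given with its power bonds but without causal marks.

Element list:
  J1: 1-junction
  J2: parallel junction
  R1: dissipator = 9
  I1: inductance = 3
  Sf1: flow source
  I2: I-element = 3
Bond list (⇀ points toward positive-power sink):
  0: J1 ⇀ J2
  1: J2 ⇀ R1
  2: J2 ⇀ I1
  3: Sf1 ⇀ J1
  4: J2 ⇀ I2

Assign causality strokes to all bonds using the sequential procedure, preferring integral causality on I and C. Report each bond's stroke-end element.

b0 →J1
b1 →J2
b2 →I1
b3 →Sf1
b4 →I2

b3 |Sf1  (Sf1 fixes flow; stroke at Sf1)
b0 |J1  (common-f at J1 fixed by 3)
b2 |I1  (I1 outputs flow p/I1)
b4 |I2  (I2: I, integral causality)
b1 |J2  (J2: last free bond brings effort in)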